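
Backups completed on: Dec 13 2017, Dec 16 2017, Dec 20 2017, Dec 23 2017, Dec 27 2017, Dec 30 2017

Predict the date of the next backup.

Jan 3 2018

Every event lands on a Wednesday or Saturday (gaps cycle 3, 4, 3, 4, 3).
So the schedule is: every Wednesday and Saturday.
Next Wednesday: Jan 3 2018.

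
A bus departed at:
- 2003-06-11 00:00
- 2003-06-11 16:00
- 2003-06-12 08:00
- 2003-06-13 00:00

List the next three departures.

2003-06-13 16:00, 2003-06-14 08:00, 2003-06-15 00:00

Gaps: 16, 16, 16 hours — each event is 16 hours after the previous one.
2003-06-13 00:00 + 16 h = 2003-06-13 16:00.
2003-06-13 16:00 + 16 h = 2003-06-14 08:00.
2003-06-14 08:00 + 16 h = 2003-06-15 00:00.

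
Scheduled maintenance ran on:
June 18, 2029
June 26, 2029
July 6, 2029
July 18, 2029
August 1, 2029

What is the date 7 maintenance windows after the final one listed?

Gaps: 8, 10, 12, 14 days — each gap is 2 larger than the previous one.
Next gap: 16 days. August 1, 2029 + 16 days = August 17, 2029.
Next gap: 18 days. August 17, 2029 + 18 days = September 4, 2029.
Next gap: 20 days. September 4, 2029 + 20 days = September 24, 2029.
Next gap: 22 days. September 24, 2029 + 22 days = October 16, 2029.
Next gap: 24 days. October 16, 2029 + 24 days = November 9, 2029.
Next gap: 26 days. November 9, 2029 + 26 days = December 5, 2029.
Next gap: 28 days. December 5, 2029 + 28 days = January 2, 2030.

January 2, 2030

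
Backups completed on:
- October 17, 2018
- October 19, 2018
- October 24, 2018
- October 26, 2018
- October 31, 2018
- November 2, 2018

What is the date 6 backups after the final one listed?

November 23, 2018

The gap pattern 2, 5, 2, 5, 2 repeats every 2 events.
These are the Wednesdays and Fridays of each week.
The following Wednesday is November 7, 2018.
Next Friday: November 9, 2018.
Next Wednesday: November 14, 2018.
Next Friday: November 16, 2018.
Next Wednesday: November 21, 2018.
Next Friday: November 23, 2018.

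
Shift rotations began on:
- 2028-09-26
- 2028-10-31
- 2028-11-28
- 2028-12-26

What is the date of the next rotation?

2029-01-30

These are Tuesdays with 35, 28, 28-day gaps.
Each is the final Tuesday of its month — 2028-10-31 is past the 28th, so '4th Tuesday' doesn't fit.
Last Tuesday of January 2029: 2029-01-30.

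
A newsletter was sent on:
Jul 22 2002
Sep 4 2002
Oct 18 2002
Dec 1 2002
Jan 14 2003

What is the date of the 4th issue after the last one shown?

The spacing is 44, 44, 44, 44 days — always 44 days.
Jan 14 2003 + 44 days = Feb 27 2003.
Feb 27 2003 + 44 days = Apr 12 2003.
Apr 12 2003 + 44 days = May 26 2003.
May 26 2003 + 44 days = Jul 9 2003.

Jul 9 2003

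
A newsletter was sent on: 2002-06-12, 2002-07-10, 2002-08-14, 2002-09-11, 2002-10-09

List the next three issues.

2002-11-13, 2002-12-11, 2003-01-08

Gaps: 28, 35, 28, 28 days — a mix of 28 and 35. Every date is a Wednesday.
Each is the 2nd Wednesday of its month.
November 2002 — 2nd Wednesday is 2002-11-13.
December 2002 — 2nd Wednesday is 2002-12-11.
January 2003 — 2nd Wednesday is 2003-01-08.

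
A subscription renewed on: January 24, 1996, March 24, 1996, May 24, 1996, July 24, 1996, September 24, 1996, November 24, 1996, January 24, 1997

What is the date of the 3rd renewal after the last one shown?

Each date is the 24th; the gaps (60, 61, 61, 62, 61, 61) track the month lengths.
The rule is the 24th of every 2 months.
Next: March 1997 → March 24, 1997.
Next: May 1997 → May 24, 1997.
July 1997: July 24, 1997.

July 24, 1997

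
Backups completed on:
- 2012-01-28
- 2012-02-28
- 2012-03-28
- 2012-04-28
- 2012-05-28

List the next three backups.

The day-of-month is always 28 (31, 29, 31, 30 days between events).
So this recurs on the 28th of each month.
Next: June 2012 → 2012-06-28.
July 2012: 2012-07-28.
Next: August 2012 → 2012-08-28.

2012-06-28, 2012-07-28, 2012-08-28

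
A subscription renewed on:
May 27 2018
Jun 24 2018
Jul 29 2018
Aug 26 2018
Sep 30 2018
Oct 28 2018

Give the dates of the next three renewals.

These are Sundays with 28, 35, 28, 35, 28-day gaps.
Each is the final Sunday of its month — Jul 29 2018 is past the 28th, so '4th Sunday' doesn't fit.
Last Sunday of November 2018: Nov 25 2018.
December 2018 ends with Sunday Dec 30 2018.
January 2019 ends with Sunday Jan 27 2019.

Nov 25 2018, Dec 30 2018, Jan 27 2019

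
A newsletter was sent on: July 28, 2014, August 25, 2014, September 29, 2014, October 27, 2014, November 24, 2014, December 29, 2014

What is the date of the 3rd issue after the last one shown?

March 30, 2015

All Mondays; the gaps (28, 35, 28, 28, 35) vary with month length.
This is the last Monday of each month.
Last Monday of January 2015: January 26, 2015.
February 2015 ends with Monday February 23, 2015.
Last Monday of March 2015: March 30, 2015.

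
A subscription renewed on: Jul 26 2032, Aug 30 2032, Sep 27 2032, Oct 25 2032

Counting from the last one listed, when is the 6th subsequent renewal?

These are Mondays with 35, 28, 28-day gaps.
Each is the final Monday of its month — Aug 30 2032 is past the 28th, so '4th Monday' doesn't fit.
Last Monday of November 2032: Nov 29 2032.
Last Monday of December 2032: Dec 27 2032.
January 2033 ends with Monday Jan 31 2033.
February 2033 ends with Monday Feb 28 2033.
Last Monday of March 2033: Mar 28 2033.
April 2033 ends with Monday Apr 25 2033.

Apr 25 2033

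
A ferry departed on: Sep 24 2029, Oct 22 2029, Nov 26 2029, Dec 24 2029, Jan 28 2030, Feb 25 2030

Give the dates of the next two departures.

Mar 25 2030, Apr 22 2030

These are Mondays at 28- or 35-day spacing (28, 35, 28, 35, 28).
The pattern: 4th Monday of the month.
March 2030 — 4th Monday is Mar 25 2030.
April 2030 — 4th Monday is Apr 22 2030.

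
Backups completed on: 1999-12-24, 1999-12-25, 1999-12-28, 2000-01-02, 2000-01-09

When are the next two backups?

Gaps: 1, 3, 5, 7 days — each gap is 2 larger than the previous one.
Next gap: 9 days. 2000-01-09 + 9 days = 2000-01-18.
Next gap: 11 days. 2000-01-18 + 11 days = 2000-01-29.

2000-01-18, 2000-01-29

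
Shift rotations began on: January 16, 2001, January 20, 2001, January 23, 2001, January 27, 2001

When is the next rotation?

January 30, 2001

Gaps: 4, 3, 4 days — not constant, but cyclic with period 2.
The events fall on every Tuesday and Saturday.
The following Tuesday is January 30, 2001.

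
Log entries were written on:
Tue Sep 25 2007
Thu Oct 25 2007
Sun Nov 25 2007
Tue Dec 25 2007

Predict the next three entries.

Fri Jan 25 2008, Mon Feb 25 2008, Tue Mar 25 2008

The day-of-month is always 25 (30, 31, 30 days between events).
So this recurs on the 25th of each month.
Next: January 2008 → Fri Jan 25 2008.
Next: February 2008 → Mon Feb 25 2008.
March 2008: Tue Mar 25 2008.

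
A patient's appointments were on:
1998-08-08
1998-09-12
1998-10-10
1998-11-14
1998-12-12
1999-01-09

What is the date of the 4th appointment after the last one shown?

1999-05-08

Gaps: 35, 28, 35, 28, 28 days — a mix of 28 and 35. Every date is a Saturday.
Each is the 2nd Saturday of its month.
February 1999 — 2nd Saturday is 1999-02-13.
2nd Saturday of March 1999: 1999-03-13.
2nd Saturday of April 1999: 1999-04-10.
May 1999 — 2nd Saturday is 1999-05-08.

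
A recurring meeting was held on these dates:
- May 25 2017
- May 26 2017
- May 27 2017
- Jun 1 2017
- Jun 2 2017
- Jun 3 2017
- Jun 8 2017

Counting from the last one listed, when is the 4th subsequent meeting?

Jun 16 2017

Gaps: 1, 1, 5, 1, 1, 5 days — not constant, but cyclic with period 3.
The events fall on every Thursday, Friday and Saturday.
Next Friday: Jun 9 2017.
The following Saturday is Jun 10 2017.
Next Thursday: Jun 15 2017.
Next Friday: Jun 16 2017.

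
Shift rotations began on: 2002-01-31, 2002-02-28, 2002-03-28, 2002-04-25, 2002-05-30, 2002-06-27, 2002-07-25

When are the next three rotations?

Every date is a Thursday; gaps 28, 28, 28, 35, 28, 28 days.
Each is the last Thursday of its month (at least one falls on the 29th or later, ruling out '4th Thursday').
August 2002 ends with Thursday 2002-08-29.
Last Thursday of September 2002: 2002-09-26.
October 2002 ends with Thursday 2002-10-31.

2002-08-29, 2002-09-26, 2002-10-31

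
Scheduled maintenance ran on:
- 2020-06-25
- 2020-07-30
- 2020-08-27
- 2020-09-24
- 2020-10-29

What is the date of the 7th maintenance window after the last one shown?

All Thursdays; the gaps (35, 28, 28, 35) vary with month length.
This is the last Thursday of each month.
Last Thursday of November 2020: 2020-11-26.
December 2020 ends with Thursday 2020-12-31.
Last Thursday of January 2021: 2021-01-28.
Last Thursday of February 2021: 2021-02-25.
Last Thursday of March 2021: 2021-03-25.
Last Thursday of April 2021: 2021-04-29.
May 2021 ends with Thursday 2021-05-27.

2021-05-27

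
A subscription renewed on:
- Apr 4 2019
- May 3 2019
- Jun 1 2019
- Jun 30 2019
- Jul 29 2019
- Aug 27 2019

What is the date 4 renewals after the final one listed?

Gaps between consecutive events: 29, 29, 29, 29, 29 days — a constant 29-day interval.
Aug 27 2019 + 29 days = Sep 25 2019.
Sep 25 2019 + 29 days = Oct 24 2019.
Oct 24 2019 + 29 days = Nov 22 2019.
Nov 22 2019 + 29 days = Dec 21 2019.

Dec 21 2019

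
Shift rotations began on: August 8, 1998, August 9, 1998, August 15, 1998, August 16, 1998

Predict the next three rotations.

The gap pattern 1, 6, 1 repeats every 2 events.
These are the Saturdays and Sundays of each week.
Next Saturday: August 22, 1998.
The following Sunday is August 23, 1998.
The following Saturday is August 29, 1998.

August 22, 1998; August 23, 1998; August 29, 1998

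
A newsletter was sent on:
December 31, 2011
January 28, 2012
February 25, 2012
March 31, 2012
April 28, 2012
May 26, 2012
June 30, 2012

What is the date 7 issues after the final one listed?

January 26, 2013

Every date is a Saturday; gaps 28, 28, 35, 28, 28, 35 days.
Each is the last Saturday of its month (at least one falls on the 29th or later, ruling out '4th Saturday').
July 2012 ends with Saturday July 28, 2012.
Last Saturday of August 2012: August 25, 2012.
September 2012 ends with Saturday September 29, 2012.
October 2012 ends with Saturday October 27, 2012.
Last Saturday of November 2012: November 24, 2012.
December 2012 ends with Saturday December 29, 2012.
January 2013 ends with Saturday January 26, 2013.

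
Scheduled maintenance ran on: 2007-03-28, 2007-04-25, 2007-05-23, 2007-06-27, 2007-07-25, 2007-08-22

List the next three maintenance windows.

These are Wednesdays at 28- or 35-day spacing (28, 28, 35, 28, 28).
The pattern: 4th Wednesday of the month.
4th Wednesday of September 2007: 2007-09-26.
October 2007 — 4th Wednesday is 2007-10-24.
4th Wednesday of November 2007: 2007-11-28.

2007-09-26, 2007-10-24, 2007-11-28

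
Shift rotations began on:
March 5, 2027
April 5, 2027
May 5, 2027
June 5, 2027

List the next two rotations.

Each date is the 5th; the gaps (31, 30, 31) track the month lengths.
The rule is the 5th of each month.
Next: July 2027 → July 5, 2027.
August 2027: August 5, 2027.

July 5, 2027; August 5, 2027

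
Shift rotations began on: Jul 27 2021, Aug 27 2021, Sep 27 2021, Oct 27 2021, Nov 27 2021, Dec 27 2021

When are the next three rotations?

Gaps: 31, 31, 30, 31, 30 days — not constant. Every event is on the 27th of the month.
Pattern: the 27th of each month.
January 2022: Jan 27 2022.
February 2022: Feb 27 2022.
Next: March 2022 → Mar 27 2022.

Jan 27 2022, Feb 27 2022, Mar 27 2022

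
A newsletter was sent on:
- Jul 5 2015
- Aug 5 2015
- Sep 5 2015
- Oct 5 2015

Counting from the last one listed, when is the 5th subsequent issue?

Mar 5 2016

The day-of-month is always 5 (31, 31, 30 days between events).
So this recurs on the 5th of each month.
November 2015: Nov 5 2015.
Next: December 2015 → Dec 5 2015.
Next: January 2016 → Jan 5 2016.
February 2016: Feb 5 2016.
March 2016: Mar 5 2016.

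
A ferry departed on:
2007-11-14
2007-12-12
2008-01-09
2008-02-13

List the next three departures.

Gaps: 28, 28, 35 days — a mix of 28 and 35. Every date is a Wednesday.
Each is the 2nd Wednesday of its month.
2nd Wednesday of March 2008: 2008-03-12.
2nd Wednesday of April 2008: 2008-04-09.
May 2008 — 2nd Wednesday is 2008-05-14.

2008-03-12, 2008-04-09, 2008-05-14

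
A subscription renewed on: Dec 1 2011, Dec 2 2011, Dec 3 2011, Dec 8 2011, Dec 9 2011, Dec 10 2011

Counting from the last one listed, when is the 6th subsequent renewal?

Gaps: 1, 1, 5, 1, 1 days — not constant, but cyclic with period 3.
The events fall on every Thursday, Friday and Saturday.
Next Thursday: Dec 15 2011.
The following Friday is Dec 16 2011.
Next Saturday: Dec 17 2011.
The following Thursday is Dec 22 2011.
Next Friday: Dec 23 2011.
Next Saturday: Dec 24 2011.

Dec 24 2011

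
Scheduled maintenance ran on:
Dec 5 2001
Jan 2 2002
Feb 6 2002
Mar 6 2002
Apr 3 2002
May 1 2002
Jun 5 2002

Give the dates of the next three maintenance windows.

These are Wednesdays at 28- or 35-day spacing (28, 35, 28, 28, 28, 35).
The pattern: 1st Wednesday of the month.
July 2002 — 1st Wednesday is Jul 3 2002.
1st Wednesday of August 2002: Aug 7 2002.
1st Wednesday of September 2002: Sep 4 2002.

Jul 3 2002, Aug 7 2002, Sep 4 2002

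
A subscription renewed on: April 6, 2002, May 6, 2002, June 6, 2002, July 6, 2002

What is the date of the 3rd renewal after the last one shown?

Gaps: 30, 31, 30 days — not constant. Every event is on the 6th of the month.
Pattern: the 6th of each month.
August 2002: August 6, 2002.
September 2002: September 6, 2002.
Next: October 2002 → October 6, 2002.

October 6, 2002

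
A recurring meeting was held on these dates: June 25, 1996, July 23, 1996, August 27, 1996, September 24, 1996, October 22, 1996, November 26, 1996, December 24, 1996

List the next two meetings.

Gaps: 28, 35, 28, 28, 35, 28 days — a mix of 28 and 35. Every date is a Tuesday.
Each is the 4th Tuesday of its month.
4th Tuesday of January 1997: January 28, 1997.
4th Tuesday of February 1997: February 25, 1997.

January 28, 1997; February 25, 1997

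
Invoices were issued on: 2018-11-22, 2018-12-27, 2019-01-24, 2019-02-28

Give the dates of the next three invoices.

All dates are Thursdays, 35, 28, 35 days apart.
Specifically, the 4th Thursday of each month.
March 2019 — 4th Thursday is 2019-03-28.
4th Thursday of April 2019: 2019-04-25.
May 2019 — 4th Thursday is 2019-05-23.

2019-03-28, 2019-04-25, 2019-05-23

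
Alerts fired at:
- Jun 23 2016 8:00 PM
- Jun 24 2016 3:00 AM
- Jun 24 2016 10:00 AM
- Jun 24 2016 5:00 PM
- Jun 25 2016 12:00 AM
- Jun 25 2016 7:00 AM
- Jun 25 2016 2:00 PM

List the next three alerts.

Gaps: 7, 7, 7, 7, 7, 7 hours — each event is 7 hours after the previous one.
Jun 25 2016 2:00 PM + 7 h = Jun 25 2016 9:00 PM.
Jun 25 2016 9:00 PM + 7 h = Jun 26 2016 4:00 AM.
Jun 26 2016 4:00 AM + 7 h = Jun 26 2016 11:00 AM.

Jun 25 2016 9:00 PM, Jun 26 2016 4:00 AM, Jun 26 2016 11:00 AM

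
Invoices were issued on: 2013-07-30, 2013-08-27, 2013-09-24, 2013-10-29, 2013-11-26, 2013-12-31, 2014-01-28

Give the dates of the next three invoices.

Every date is a Tuesday; gaps 28, 28, 35, 28, 35, 28 days.
Each is the last Tuesday of its month (at least one falls on the 29th or later, ruling out '4th Tuesday').
February 2014 ends with Tuesday 2014-02-25.
Last Tuesday of March 2014: 2014-03-25.
April 2014 ends with Tuesday 2014-04-29.

2014-02-25, 2014-03-25, 2014-04-29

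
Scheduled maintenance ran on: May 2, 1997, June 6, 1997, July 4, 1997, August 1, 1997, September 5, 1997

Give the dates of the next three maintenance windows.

October 3, 1997; November 7, 1997; December 5, 1997

Gaps: 35, 28, 28, 35 days — a mix of 28 and 35. Every date is a Friday.
Each is the 1st Friday of its month.
1st Friday of October 1997: October 3, 1997.
1st Friday of November 1997: November 7, 1997.
December 1997 — 1st Friday is December 5, 1997.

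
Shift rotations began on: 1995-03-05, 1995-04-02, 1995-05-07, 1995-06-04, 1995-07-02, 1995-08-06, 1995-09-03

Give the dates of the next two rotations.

1995-10-01, 1995-11-05

These are Sundays at 28- or 35-day spacing (28, 35, 28, 28, 35, 28).
The pattern: 1st Sunday of the month.
October 1995 — 1st Sunday is 1995-10-01.
1st Sunday of November 1995: 1995-11-05.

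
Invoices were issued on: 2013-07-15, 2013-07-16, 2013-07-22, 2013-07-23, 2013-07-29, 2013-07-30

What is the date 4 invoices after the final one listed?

The gap pattern 1, 6, 1, 6, 1 repeats every 2 events.
These are the Mondays and Tuesdays of each week.
The following Monday is 2013-08-05.
The following Tuesday is 2013-08-06.
The following Monday is 2013-08-12.
Next Tuesday: 2013-08-13.

2013-08-13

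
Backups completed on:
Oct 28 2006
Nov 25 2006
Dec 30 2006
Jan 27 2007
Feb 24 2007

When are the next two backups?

Mar 31 2007, Apr 28 2007

These are Saturdays with 28, 35, 28, 28-day gaps.
Each is the final Saturday of its month — Dec 30 2006 is past the 28th, so '4th Saturday' doesn't fit.
Last Saturday of March 2007: Mar 31 2007.
Last Saturday of April 2007: Apr 28 2007.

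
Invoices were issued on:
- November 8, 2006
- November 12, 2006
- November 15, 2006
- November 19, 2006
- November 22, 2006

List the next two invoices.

Gaps: 4, 3, 4, 3 days — not constant, but cyclic with period 2.
The events fall on every Wednesday and Sunday.
Next Sunday: November 26, 2006.
The following Wednesday is November 29, 2006.

November 26, 2006; November 29, 2006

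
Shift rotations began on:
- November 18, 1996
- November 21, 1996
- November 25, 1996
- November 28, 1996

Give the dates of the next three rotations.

Gaps: 3, 4, 3 days — not constant, but cyclic with period 2.
The events fall on every Monday and Thursday.
Next Monday: December 2, 1996.
Next Thursday: December 5, 1996.
Next Monday: December 9, 1996.

December 2, 1996; December 5, 1996; December 9, 1996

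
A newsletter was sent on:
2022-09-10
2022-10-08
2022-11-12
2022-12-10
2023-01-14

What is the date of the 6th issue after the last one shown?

2023-07-08

Gaps: 28, 35, 28, 35 days — a mix of 28 and 35. Every date is a Saturday.
Each is the 2nd Saturday of its month.
February 2023 — 2nd Saturday is 2023-02-11.
2nd Saturday of March 2023: 2023-03-11.
2nd Saturday of April 2023: 2023-04-08.
2nd Saturday of May 2023: 2023-05-13.
June 2023 — 2nd Saturday is 2023-06-10.
July 2023 — 2nd Saturday is 2023-07-08.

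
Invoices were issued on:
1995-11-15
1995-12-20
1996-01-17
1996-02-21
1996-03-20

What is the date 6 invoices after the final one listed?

Gaps: 35, 28, 35, 28 days — a mix of 28 and 35. Every date is a Wednesday.
Each is the 3rd Wednesday of its month.
April 1996 — 3rd Wednesday is 1996-04-17.
May 1996 — 3rd Wednesday is 1996-05-15.
June 1996 — 3rd Wednesday is 1996-06-19.
July 1996 — 3rd Wednesday is 1996-07-17.
3rd Wednesday of August 1996: 1996-08-21.
3rd Wednesday of September 1996: 1996-09-18.

1996-09-18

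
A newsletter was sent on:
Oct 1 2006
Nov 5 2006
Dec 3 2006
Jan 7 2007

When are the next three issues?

Feb 4 2007, Mar 4 2007, Apr 1 2007

Gaps: 35, 28, 35 days — a mix of 28 and 35. Every date is a Sunday.
Each is the 1st Sunday of its month.
1st Sunday of February 2007: Feb 4 2007.
1st Sunday of March 2007: Mar 4 2007.
April 2007 — 1st Sunday is Apr 1 2007.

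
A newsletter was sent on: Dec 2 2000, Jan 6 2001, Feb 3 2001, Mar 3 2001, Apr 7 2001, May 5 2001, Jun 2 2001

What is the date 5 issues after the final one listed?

All dates are Saturdays, 35, 28, 28, 35, 28, 28 days apart.
Specifically, the 1st Saturday of each month.
1st Saturday of July 2001: Jul 7 2001.
1st Saturday of August 2001: Aug 4 2001.
1st Saturday of September 2001: Sep 1 2001.
1st Saturday of October 2001: Oct 6 2001.
1st Saturday of November 2001: Nov 3 2001.

Nov 3 2001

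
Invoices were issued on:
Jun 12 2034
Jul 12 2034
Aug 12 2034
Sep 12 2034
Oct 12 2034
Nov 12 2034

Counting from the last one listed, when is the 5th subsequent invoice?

Each date is the 12th; the gaps (30, 31, 31, 30, 31) track the month lengths.
The rule is the 12th of each month.
December 2034: Dec 12 2034.
Next: January 2035 → Jan 12 2035.
Next: February 2035 → Feb 12 2035.
March 2035: Mar 12 2035.
Next: April 2035 → Apr 12 2035.

Apr 12 2035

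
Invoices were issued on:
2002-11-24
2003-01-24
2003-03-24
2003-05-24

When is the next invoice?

2003-07-24

The day-of-month is always 24 (61, 59, 61 days between events).
So this recurs on the 24th of every 2 months.
July 2003: 2003-07-24.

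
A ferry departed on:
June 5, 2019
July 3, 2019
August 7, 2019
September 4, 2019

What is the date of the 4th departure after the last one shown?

All dates are Wednesdays, 28, 35, 28 days apart.
Specifically, the 1st Wednesday of each month.
1st Wednesday of October 2019: October 2, 2019.
1st Wednesday of November 2019: November 6, 2019.
December 2019 — 1st Wednesday is December 4, 2019.
January 2020 — 1st Wednesday is January 1, 2020.

January 1, 2020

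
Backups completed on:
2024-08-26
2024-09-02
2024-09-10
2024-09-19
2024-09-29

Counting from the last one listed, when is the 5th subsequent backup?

2024-12-03

Gaps: 7, 8, 9, 10 days — each gap is 1 larger than the previous one.
Next gap: 11 days. 2024-09-29 + 11 days = 2024-10-10.
Next gap: 12 days. 2024-10-10 + 12 days = 2024-10-22.
Next gap: 13 days. 2024-10-22 + 13 days = 2024-11-04.
Next gap: 14 days. 2024-11-04 + 14 days = 2024-11-18.
Next gap: 15 days. 2024-11-18 + 15 days = 2024-12-03.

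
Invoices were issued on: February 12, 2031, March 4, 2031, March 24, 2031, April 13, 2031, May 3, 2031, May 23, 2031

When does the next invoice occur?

June 12, 2031

Every event comes 20 days after the last (20, 20, 20, 20, 20).
May 23, 2031 + 20 days = June 12, 2031.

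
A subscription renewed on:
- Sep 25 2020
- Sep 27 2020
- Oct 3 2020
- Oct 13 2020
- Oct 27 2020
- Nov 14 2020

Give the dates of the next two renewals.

Intervals are 2, 6, 10, 14, 18 days — an arithmetic progression with common difference 4.
Next gap: 22 days. Nov 14 2020 + 22 days = Dec 6 2020.
Next gap: 26 days. Dec 6 2020 + 26 days = Jan 1 2021.

Dec 6 2020, Jan 1 2021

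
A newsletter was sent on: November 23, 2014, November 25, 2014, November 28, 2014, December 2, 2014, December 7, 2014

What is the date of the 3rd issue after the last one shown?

The spacing grows by 1 each time: 2, 3, 4, 5 days.
Next gap: 6 days. December 7, 2014 + 6 days = December 13, 2014.
Next gap: 7 days. December 13, 2014 + 7 days = December 20, 2014.
Next gap: 8 days. December 20, 2014 + 8 days = December 28, 2014.

December 28, 2014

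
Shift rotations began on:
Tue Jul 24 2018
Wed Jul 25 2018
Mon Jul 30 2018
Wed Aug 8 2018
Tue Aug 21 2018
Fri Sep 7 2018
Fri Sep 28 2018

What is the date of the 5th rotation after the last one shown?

Tue Mar 12 2019

The spacing grows by 4 each time: 1, 5, 9, 13, 17, 21 days.
Next gap: 25 days. Fri Sep 28 2018 + 25 days = Tue Oct 23 2018.
Next gap: 29 days. Tue Oct 23 2018 + 29 days = Wed Nov 21 2018.
Next gap: 33 days. Wed Nov 21 2018 + 33 days = Mon Dec 24 2018.
Next gap: 37 days. Mon Dec 24 2018 + 37 days = Wed Jan 30 2019.
Next gap: 41 days. Wed Jan 30 2019 + 41 days = Tue Mar 12 2019.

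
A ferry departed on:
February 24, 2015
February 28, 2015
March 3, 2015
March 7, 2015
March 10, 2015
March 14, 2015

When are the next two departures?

March 17, 2015; March 21, 2015

The gap pattern 4, 3, 4, 3, 4 repeats every 2 events.
These are the Tuesdays and Saturdays of each week.
Next Tuesday: March 17, 2015.
The following Saturday is March 21, 2015.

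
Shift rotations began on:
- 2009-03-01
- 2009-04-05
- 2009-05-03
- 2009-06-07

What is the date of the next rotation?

2009-07-05

These are Sundays at 28- or 35-day spacing (35, 28, 35).
The pattern: 1st Sunday of the month.
1st Sunday of July 2009: 2009-07-05.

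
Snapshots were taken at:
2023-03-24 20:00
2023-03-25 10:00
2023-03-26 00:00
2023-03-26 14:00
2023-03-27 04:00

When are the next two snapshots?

2023-03-27 18:00, 2023-03-28 08:00

Gaps: 14, 14, 14, 14 hours — each event is 14 hours after the previous one.
2023-03-27 04:00 + 14 h = 2023-03-27 18:00.
2023-03-27 18:00 + 14 h = 2023-03-28 08:00.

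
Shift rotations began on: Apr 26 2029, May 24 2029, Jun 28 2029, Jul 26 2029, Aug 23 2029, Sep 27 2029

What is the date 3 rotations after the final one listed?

All dates are Thursdays, 28, 35, 28, 28, 35 days apart.
Specifically, the 4th Thursday of each month.
October 2029 — 4th Thursday is Oct 25 2029.
November 2029 — 4th Thursday is Nov 22 2029.
December 2029 — 4th Thursday is Dec 27 2029.

Dec 27 2029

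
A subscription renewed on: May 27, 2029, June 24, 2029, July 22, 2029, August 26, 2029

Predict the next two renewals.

Gaps: 28, 28, 35 days — a mix of 28 and 35. Every date is a Sunday.
Each is the 4th Sunday of its month.
September 2029 — 4th Sunday is September 23, 2029.
4th Sunday of October 2029: October 28, 2029.

September 23, 2029; October 28, 2029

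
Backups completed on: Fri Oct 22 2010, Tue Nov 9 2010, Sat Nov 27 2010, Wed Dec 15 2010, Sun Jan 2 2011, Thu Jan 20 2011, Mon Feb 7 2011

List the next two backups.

Every event comes 18 days after the last (18, 18, 18, 18, 18, 18).
Mon Feb 7 2011 + 18 days = Fri Feb 25 2011.
Fri Feb 25 2011 + 18 days = Tue Mar 15 2011.

Fri Feb 25 2011, Tue Mar 15 2011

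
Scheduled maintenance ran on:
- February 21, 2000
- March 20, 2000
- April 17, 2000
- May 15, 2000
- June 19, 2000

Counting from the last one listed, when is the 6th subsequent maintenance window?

These are Mondays at 28- or 35-day spacing (28, 28, 28, 35).
The pattern: 3rd Monday of the month.
3rd Monday of July 2000: July 17, 2000.
August 2000 — 3rd Monday is August 21, 2000.
September 2000 — 3rd Monday is September 18, 2000.
October 2000 — 3rd Monday is October 16, 2000.
November 2000 — 3rd Monday is November 20, 2000.
3rd Monday of December 2000: December 18, 2000.

December 18, 2000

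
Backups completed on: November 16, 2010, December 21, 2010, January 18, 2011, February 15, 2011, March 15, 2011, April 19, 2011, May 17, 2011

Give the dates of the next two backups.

All dates are Tuesdays, 35, 28, 28, 28, 35, 28 days apart.
Specifically, the 3rd Tuesday of each month.
3rd Tuesday of June 2011: June 21, 2011.
July 2011 — 3rd Tuesday is July 19, 2011.

June 21, 2011; July 19, 2011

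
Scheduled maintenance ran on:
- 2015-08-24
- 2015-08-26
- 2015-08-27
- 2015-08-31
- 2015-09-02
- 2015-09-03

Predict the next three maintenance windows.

2015-09-07, 2015-09-09, 2015-09-10

The gap pattern 2, 1, 4, 2, 1 repeats every 3 events.
These are the Mondays, Wednesdays and Thursdays of each week.
The following Monday is 2015-09-07.
Next Wednesday: 2015-09-09.
The following Thursday is 2015-09-10.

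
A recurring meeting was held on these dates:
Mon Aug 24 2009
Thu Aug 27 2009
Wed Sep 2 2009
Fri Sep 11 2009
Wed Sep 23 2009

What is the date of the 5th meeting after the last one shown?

Wed Jan 6 2010

Gaps: 3, 6, 9, 12 days — each gap is 3 larger than the previous one.
Next gap: 15 days. Wed Sep 23 2009 + 15 days = Thu Oct 8 2009.
Next gap: 18 days. Thu Oct 8 2009 + 18 days = Mon Oct 26 2009.
Next gap: 21 days. Mon Oct 26 2009 + 21 days = Mon Nov 16 2009.
Next gap: 24 days. Mon Nov 16 2009 + 24 days = Thu Dec 10 2009.
Next gap: 27 days. Thu Dec 10 2009 + 27 days = Wed Jan 6 2010.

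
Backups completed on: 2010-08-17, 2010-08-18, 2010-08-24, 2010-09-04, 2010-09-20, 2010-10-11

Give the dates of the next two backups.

2010-11-06, 2010-12-07

Gaps: 1, 6, 11, 16, 21 days — each gap is 5 larger than the previous one.
Next gap: 26 days. 2010-10-11 + 26 days = 2010-11-06.
Next gap: 31 days. 2010-11-06 + 31 days = 2010-12-07.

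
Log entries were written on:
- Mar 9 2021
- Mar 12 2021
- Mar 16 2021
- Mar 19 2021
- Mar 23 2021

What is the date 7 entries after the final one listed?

Apr 16 2021

The gap pattern 3, 4, 3, 4 repeats every 2 events.
These are the Tuesdays and Fridays of each week.
The following Friday is Mar 26 2021.
The following Tuesday is Mar 30 2021.
Next Friday: Apr 2 2021.
The following Tuesday is Apr 6 2021.
Next Friday: Apr 9 2021.
The following Tuesday is Apr 13 2021.
Next Friday: Apr 16 2021.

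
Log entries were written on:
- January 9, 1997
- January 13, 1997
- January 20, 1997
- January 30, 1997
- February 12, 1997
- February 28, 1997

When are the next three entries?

Gaps: 4, 7, 10, 13, 16 days — each gap is 3 larger than the previous one.
Next gap: 19 days. February 28, 1997 + 19 days = March 19, 1997.
Next gap: 22 days. March 19, 1997 + 22 days = April 10, 1997.
Next gap: 25 days. April 10, 1997 + 25 days = May 5, 1997.

March 19, 1997; April 10, 1997; May 5, 1997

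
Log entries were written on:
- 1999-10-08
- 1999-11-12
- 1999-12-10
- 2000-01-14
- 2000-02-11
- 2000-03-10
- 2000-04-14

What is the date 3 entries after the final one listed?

2000-07-14

All dates are Fridays, 35, 28, 35, 28, 28, 35 days apart.
Specifically, the 2nd Friday of each month.
May 2000 — 2nd Friday is 2000-05-12.
2nd Friday of June 2000: 2000-06-09.
2nd Friday of July 2000: 2000-07-14.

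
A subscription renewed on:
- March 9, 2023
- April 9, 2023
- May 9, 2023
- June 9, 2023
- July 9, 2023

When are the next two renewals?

Each date is the 9th; the gaps (31, 30, 31, 30) track the month lengths.
The rule is the 9th of each month.
August 2023: August 9, 2023.
September 2023: September 9, 2023.

August 9, 2023; September 9, 2023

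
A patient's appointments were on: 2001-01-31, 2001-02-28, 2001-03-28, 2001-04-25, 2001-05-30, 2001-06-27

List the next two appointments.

2001-07-25, 2001-08-29

Every date is a Wednesday; gaps 28, 28, 28, 35, 28 days.
Each is the last Wednesday of its month (at least one falls on the 29th or later, ruling out '4th Wednesday').
July 2001 ends with Wednesday 2001-07-25.
Last Wednesday of August 2001: 2001-08-29.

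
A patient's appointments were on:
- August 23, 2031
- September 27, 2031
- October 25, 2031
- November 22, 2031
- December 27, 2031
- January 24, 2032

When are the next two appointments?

These are Saturdays at 28- or 35-day spacing (35, 28, 28, 35, 28).
The pattern: 4th Saturday of the month.
February 2032 — 4th Saturday is February 28, 2032.
March 2032 — 4th Saturday is March 27, 2032.

February 28, 2032; March 27, 2032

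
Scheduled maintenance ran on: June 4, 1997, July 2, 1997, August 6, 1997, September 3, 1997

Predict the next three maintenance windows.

October 1, 1997; November 5, 1997; December 3, 1997

These are Wednesdays at 28- or 35-day spacing (28, 35, 28).
The pattern: 1st Wednesday of the month.
1st Wednesday of October 1997: October 1, 1997.
1st Wednesday of November 1997: November 5, 1997.
1st Wednesday of December 1997: December 3, 1997.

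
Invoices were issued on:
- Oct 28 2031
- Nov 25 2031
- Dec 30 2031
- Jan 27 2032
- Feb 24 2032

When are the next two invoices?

Mar 30 2032, Apr 27 2032

These are Tuesdays with 28, 35, 28, 28-day gaps.
Each is the final Tuesday of its month — Dec 30 2031 is past the 28th, so '4th Tuesday' doesn't fit.
March 2032 ends with Tuesday Mar 30 2032.
April 2032 ends with Tuesday Apr 27 2032.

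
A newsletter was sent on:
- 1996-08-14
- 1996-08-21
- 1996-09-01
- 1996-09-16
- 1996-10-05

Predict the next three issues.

Intervals are 7, 11, 15, 19 days — an arithmetic progression with common difference 4.
Next gap: 23 days. 1996-10-05 + 23 days = 1996-10-28.
Next gap: 27 days. 1996-10-28 + 27 days = 1996-11-24.
Next gap: 31 days. 1996-11-24 + 31 days = 1996-12-25.

1996-10-28, 1996-11-24, 1996-12-25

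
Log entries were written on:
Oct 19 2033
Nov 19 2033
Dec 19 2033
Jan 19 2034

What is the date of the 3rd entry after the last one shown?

The day-of-month is always 19 (31, 30, 31 days between events).
So this recurs on the 19th of each month.
Next: February 2034 → Feb 19 2034.
Next: March 2034 → Mar 19 2034.
Next: April 2034 → Apr 19 2034.

Apr 19 2034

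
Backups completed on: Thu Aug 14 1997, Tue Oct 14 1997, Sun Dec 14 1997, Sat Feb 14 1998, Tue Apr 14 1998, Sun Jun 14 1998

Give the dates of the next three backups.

The day-of-month is always 14 (61, 61, 62, 59, 61 days between events).
So this recurs on the 14th of every 2 months.
August 1998: Fri Aug 14 1998.
October 1998: Wed Oct 14 1998.
Next: December 1998 → Mon Dec 14 1998.

Fri Aug 14 1998, Wed Oct 14 1998, Mon Dec 14 1998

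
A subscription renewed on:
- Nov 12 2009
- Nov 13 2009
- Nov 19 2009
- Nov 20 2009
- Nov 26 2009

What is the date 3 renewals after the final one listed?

Dec 4 2009

The gap pattern 1, 6, 1, 6 repeats every 2 events.
These are the Thursdays and Fridays of each week.
The following Friday is Nov 27 2009.
The following Thursday is Dec 3 2009.
The following Friday is Dec 4 2009.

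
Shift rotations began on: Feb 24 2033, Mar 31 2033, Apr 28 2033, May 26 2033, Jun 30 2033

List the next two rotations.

Jul 28 2033, Aug 25 2033

All Thursdays; the gaps (35, 28, 28, 35) vary with month length.
This is the last Thursday of each month.
Last Thursday of July 2033: Jul 28 2033.
August 2033 ends with Thursday Aug 25 2033.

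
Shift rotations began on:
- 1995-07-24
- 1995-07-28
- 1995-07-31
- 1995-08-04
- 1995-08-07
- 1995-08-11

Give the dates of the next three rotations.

1995-08-14, 1995-08-18, 1995-08-21

Gaps: 4, 3, 4, 3, 4 days — not constant, but cyclic with period 2.
The events fall on every Monday and Friday.
Next Monday: 1995-08-14.
The following Friday is 1995-08-18.
The following Monday is 1995-08-21.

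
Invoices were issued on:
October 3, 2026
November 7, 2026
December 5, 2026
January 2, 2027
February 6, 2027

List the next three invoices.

All dates are Saturdays, 35, 28, 28, 35 days apart.
Specifically, the 1st Saturday of each month.
1st Saturday of March 2027: March 6, 2027.
April 2027 — 1st Saturday is April 3, 2027.
May 2027 — 1st Saturday is May 1, 2027.

March 6, 2027; April 3, 2027; May 1, 2027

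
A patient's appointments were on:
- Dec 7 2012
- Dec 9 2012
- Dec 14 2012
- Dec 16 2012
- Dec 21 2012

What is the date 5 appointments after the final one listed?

Jan 6 2013

The gap pattern 2, 5, 2, 5 repeats every 2 events.
These are the Fridays and Sundays of each week.
Next Sunday: Dec 23 2012.
The following Friday is Dec 28 2012.
Next Sunday: Dec 30 2012.
The following Friday is Jan 4 2013.
The following Sunday is Jan 6 2013.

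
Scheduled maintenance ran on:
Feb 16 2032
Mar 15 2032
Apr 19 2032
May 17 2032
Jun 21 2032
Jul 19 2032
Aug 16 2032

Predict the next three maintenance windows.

These are Mondays at 28- or 35-day spacing (28, 35, 28, 35, 28, 28).
The pattern: 3rd Monday of the month.
September 2032 — 3rd Monday is Sep 20 2032.
3rd Monday of October 2032: Oct 18 2032.
3rd Monday of November 2032: Nov 15 2032.

Sep 20 2032, Oct 18 2032, Nov 15 2032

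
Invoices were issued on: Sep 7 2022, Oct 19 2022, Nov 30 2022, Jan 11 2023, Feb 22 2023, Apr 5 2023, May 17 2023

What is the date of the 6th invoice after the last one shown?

Jan 24 2024

Every event comes 42 days after the last (42, 42, 42, 42, 42, 42).
May 17 2023 + 42 days = Jun 28 2023.
Jun 28 2023 + 42 days = Aug 9 2023.
Aug 9 2023 + 42 days = Sep 20 2023.
Sep 20 2023 + 42 days = Nov 1 2023.
Nov 1 2023 + 42 days = Dec 13 2023.
Dec 13 2023 + 42 days = Jan 24 2024.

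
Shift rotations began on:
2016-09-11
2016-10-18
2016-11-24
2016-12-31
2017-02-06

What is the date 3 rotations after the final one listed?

The spacing is 37, 37, 37, 37 days — always 37 days.
2017-02-06 + 37 days = 2017-03-15.
2017-03-15 + 37 days = 2017-04-21.
2017-04-21 + 37 days = 2017-05-28.

2017-05-28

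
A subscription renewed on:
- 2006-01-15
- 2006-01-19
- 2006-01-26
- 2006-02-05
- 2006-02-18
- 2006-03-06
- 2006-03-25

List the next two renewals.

2006-04-16, 2006-05-11

The spacing grows by 3 each time: 4, 7, 10, 13, 16, 19 days.
Next gap: 22 days. 2006-03-25 + 22 days = 2006-04-16.
Next gap: 25 days. 2006-04-16 + 25 days = 2006-05-11.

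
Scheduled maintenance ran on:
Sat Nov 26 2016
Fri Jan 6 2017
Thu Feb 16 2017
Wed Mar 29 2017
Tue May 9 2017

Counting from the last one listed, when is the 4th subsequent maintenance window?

The spacing is 41, 41, 41, 41 days — always 41 days.
Tue May 9 2017 + 41 days = Mon Jun 19 2017.
Mon Jun 19 2017 + 41 days = Sun Jul 30 2017.
Sun Jul 30 2017 + 41 days = Sat Sep 9 2017.
Sat Sep 9 2017 + 41 days = Fri Oct 20 2017.

Fri Oct 20 2017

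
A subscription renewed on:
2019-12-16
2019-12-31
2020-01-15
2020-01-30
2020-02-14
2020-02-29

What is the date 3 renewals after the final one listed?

2020-04-14

The spacing is 15, 15, 15, 15, 15 days — always 15 days.
2020-02-29 + 15 days = 2020-03-15.
2020-03-15 + 15 days = 2020-03-30.
2020-03-30 + 15 days = 2020-04-14.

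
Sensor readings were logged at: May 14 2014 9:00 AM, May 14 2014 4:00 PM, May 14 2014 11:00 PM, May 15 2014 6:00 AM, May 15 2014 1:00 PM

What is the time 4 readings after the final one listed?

May 16 2014 5:00 PM

The interval is a steady 7 hours (7, 7, 7, 7).
May 15 2014 1:00 PM + 7 h = May 15 2014 8:00 PM.
May 15 2014 8:00 PM + 7 h = May 16 2014 3:00 AM.
May 16 2014 3:00 AM + 7 h = May 16 2014 10:00 AM.
May 16 2014 10:00 AM + 7 h = May 16 2014 5:00 PM.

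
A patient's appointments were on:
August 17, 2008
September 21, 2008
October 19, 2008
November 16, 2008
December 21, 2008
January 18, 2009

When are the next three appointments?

February 15, 2009; March 15, 2009; April 19, 2009

These are Sundays at 28- or 35-day spacing (35, 28, 28, 35, 28).
The pattern: 3rd Sunday of the month.
February 2009 — 3rd Sunday is February 15, 2009.
March 2009 — 3rd Sunday is March 15, 2009.
April 2009 — 3rd Sunday is April 19, 2009.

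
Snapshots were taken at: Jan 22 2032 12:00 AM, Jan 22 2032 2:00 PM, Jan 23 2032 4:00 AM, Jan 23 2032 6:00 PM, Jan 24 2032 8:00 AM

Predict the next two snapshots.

Jan 24 2032 10:00 PM, Jan 25 2032 12:00 PM

The interval is a steady 14 hours (14, 14, 14, 14).
Jan 24 2032 8:00 AM + 14 h = Jan 24 2032 10:00 PM.
Jan 24 2032 10:00 PM + 14 h = Jan 25 2032 12:00 PM.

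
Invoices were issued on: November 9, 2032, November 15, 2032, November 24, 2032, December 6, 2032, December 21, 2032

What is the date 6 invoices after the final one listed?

May 23, 2033

Intervals are 6, 9, 12, 15 days — an arithmetic progression with common difference 3.
Next gap: 18 days. December 21, 2032 + 18 days = January 8, 2033.
Next gap: 21 days. January 8, 2033 + 21 days = January 29, 2033.
Next gap: 24 days. January 29, 2033 + 24 days = February 22, 2033.
Next gap: 27 days. February 22, 2033 + 27 days = March 21, 2033.
Next gap: 30 days. March 21, 2033 + 30 days = April 20, 2033.
Next gap: 33 days. April 20, 2033 + 33 days = May 23, 2033.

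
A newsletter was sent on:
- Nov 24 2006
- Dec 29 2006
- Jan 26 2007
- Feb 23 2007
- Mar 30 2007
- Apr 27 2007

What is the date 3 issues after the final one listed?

Every date is a Friday; gaps 35, 28, 28, 35, 28 days.
Each is the last Friday of its month (at least one falls on the 29th or later, ruling out '4th Friday').
May 2007 ends with Friday May 25 2007.
Last Friday of June 2007: Jun 29 2007.
Last Friday of July 2007: Jul 27 2007.

Jul 27 2007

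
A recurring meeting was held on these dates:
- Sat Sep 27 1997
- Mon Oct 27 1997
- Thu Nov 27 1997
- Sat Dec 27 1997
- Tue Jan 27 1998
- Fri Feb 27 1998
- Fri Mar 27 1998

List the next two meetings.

Gaps: 30, 31, 30, 31, 31, 28 days — not constant. Every event is on the 27th of the month.
Pattern: the 27th of each month.
April 1998: Mon Apr 27 1998.
Next: May 1998 → Wed May 27 1998.

Mon Apr 27 1998, Wed May 27 1998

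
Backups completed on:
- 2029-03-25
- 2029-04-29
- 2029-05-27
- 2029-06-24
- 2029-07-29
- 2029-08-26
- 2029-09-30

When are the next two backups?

2029-10-28, 2029-11-25

All Sundays; the gaps (35, 28, 28, 35, 28, 35) vary with month length.
This is the last Sunday of each month.
Last Sunday of October 2029: 2029-10-28.
Last Sunday of November 2029: 2029-11-25.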